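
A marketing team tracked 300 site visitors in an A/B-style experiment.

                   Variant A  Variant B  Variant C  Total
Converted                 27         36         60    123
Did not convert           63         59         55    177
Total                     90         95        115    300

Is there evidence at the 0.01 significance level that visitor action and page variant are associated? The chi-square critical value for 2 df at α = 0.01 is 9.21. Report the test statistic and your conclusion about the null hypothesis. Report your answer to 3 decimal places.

10.816; reject H₀

Grand total N = 300.
Expected counts (row total × column total / N):
  Converted, Variant A: 123×90/300 = 36.9000
  Converted, Variant B: 123×95/300 = 38.9500
  Converted, Variant C: 123×115/300 = 47.1500
  Did not convert, Variant A: 177×90/300 = 53.1000
  Did not convert, Variant B: 177×95/300 = 56.0500
  Did not convert, Variant C: 177×115/300 = 67.8500
Contributions (O − E)²/E:
  (27 − 36.9000)²/36.9000 = 2.6561
  (36 − 38.9500)²/38.9500 = 0.2234
  (60 − 47.1500)²/47.1500 = 3.5021
  (63 − 53.1000)²/53.1000 = 1.8458
  (59 − 56.0500)²/56.0500 = 0.1553
  (55 − 67.8500)²/67.8500 = 2.4336
χ² = 2.6561 + 0.2234 + 3.5021 + 1.8458 + 0.1553 + 2.4336 = 10.816
df = (2−1)(3−1) = 2. Since 10.816 > 9.21, reject the null hypothesis of independence at α = 0.01.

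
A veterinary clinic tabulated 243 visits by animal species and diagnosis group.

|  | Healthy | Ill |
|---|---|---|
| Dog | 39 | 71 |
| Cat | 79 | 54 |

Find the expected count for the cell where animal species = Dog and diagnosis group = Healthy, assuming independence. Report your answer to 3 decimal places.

Row total (Dog) = 110; column total (Healthy) = 118; grand total N = 243.
Expected count = (row total × column total) / N = 110 × 118 / 243 = 53.416.

53.416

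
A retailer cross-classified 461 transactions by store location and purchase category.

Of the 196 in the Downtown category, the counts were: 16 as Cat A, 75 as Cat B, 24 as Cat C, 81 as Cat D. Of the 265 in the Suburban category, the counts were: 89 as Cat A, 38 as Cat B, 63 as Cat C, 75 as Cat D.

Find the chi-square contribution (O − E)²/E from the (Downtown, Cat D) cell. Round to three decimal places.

Row total (Downtown) = 196; column total (Cat D) = 156; N = 461.
Expected count E = 196 × 156 / 461 = 66.3254.
Contribution = (O − E)²/E = (81 − 66.3254)² / 66.3254 = 3.247.

3.247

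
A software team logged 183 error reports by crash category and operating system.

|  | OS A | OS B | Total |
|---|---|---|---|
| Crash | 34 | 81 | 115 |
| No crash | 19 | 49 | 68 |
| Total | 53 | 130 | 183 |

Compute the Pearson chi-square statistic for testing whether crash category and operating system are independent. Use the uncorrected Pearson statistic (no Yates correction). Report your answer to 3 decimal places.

0.055

Grand total N = 183.
Expected counts (row total × column total / N):
  Crash, OS A: 115×53/183 = 33.3060
  Crash, OS B: 115×130/183 = 81.6940
  No crash, OS A: 68×53/183 = 19.6940
  No crash, OS B: 68×130/183 = 48.3060
Contributions (O − E)²/E:
  (34 − 33.3060)²/33.3060 = 0.0145
  (81 − 81.6940)²/81.6940 = 0.0059
  (19 − 19.6940)²/19.6940 = 0.0245
  (49 − 48.3060)²/48.3060 = 0.0100
χ² = 0.0145 + 0.0059 + 0.0245 + 0.0100 = 0.055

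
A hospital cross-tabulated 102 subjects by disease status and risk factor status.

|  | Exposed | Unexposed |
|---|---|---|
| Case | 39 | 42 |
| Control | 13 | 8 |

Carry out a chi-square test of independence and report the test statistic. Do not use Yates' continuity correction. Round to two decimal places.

Row totals: 81, 21. Column totals: 52, 50. Grand total N = 102.
Expected counts (row total × column total / N):
  Case, Exposed: 81×52/102 = 41.294
  Case, Unexposed: 81×50/102 = 39.706
  Control, Exposed: 21×52/102 = 10.706
  Control, Unexposed: 21×50/102 = 10.294
Contributions (O − E)²/E:
  (39 − 41.294)²/41.294 = 0.1274
  (42 − 39.706)²/39.706 = 0.1325
  (13 − 10.706)²/10.706 = 0.4915
  (8 − 10.294)²/10.294 = 0.5112
χ² = 0.1274 + 0.1325 + 0.4915 + 0.5112 = 1.26

1.26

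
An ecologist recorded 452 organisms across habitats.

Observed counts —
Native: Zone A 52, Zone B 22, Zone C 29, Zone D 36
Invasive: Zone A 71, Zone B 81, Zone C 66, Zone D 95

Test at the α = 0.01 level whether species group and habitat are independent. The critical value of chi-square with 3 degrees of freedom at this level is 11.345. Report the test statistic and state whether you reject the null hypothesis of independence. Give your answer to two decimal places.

12.60; reject H₀

Row totals: 139, 313. Column totals: 123, 103, 95, 131. Grand total N = 452.
Expected counts (row total × column total / N):
  Native, Zone A: 139×123/452 = 37.825
  Native, Zone B: 139×103/452 = 31.675
  Native, Zone C: 139×95/452 = 29.215
  Native, Zone D: 139×131/452 = 40.285
  Invasive, Zone A: 313×123/452 = 85.175
  Invasive, Zone B: 313×103/452 = 71.325
  Invasive, Zone C: 313×95/452 = 65.785
  Invasive, Zone D: 313×131/452 = 90.715
Contributions (O − E)²/E:
  (52 − 37.825)²/37.825 = 5.3121
  (22 − 31.675)²/31.675 = 2.9552
  (29 − 29.215)²/29.215 = 0.0016
  (36 − 40.285)²/40.285 = 0.4558
  (71 − 85.175)²/85.175 = 2.3590
  (81 − 71.325)²/71.325 = 1.3124
  (66 − 65.785)²/65.785 = 0.0007
  (95 − 90.715)²/90.715 = 0.2024
χ² = 5.3121 + 2.9552 + 0.0016 + 0.4558 + 2.3590 + 1.3124 + 0.0007 + 0.2024 = 12.60
df = (2−1)(4−1) = 3. Since 12.60 > 11.345, reject the null hypothesis of independence at α = 0.01.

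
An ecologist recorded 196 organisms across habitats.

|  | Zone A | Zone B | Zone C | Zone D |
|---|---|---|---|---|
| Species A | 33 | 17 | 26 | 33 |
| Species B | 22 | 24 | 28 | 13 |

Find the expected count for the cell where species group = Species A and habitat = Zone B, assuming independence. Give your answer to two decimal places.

22.80

Row total (Species A) = 109; column total (Zone B) = 41; grand total N = 196.
Expected count = (row total × column total) / N = 109 × 41 / 196 = 22.80.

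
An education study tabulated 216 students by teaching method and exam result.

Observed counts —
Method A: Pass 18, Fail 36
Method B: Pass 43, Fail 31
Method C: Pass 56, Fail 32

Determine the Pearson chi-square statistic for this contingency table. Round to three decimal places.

13.082

Row totals: 54, 74, 88. Column totals: 117, 99. Grand total N = 216.
Expected counts (row total × column total / N):
  Method A, Pass: 54×117/216 = 29.2500
  Method A, Fail: 54×99/216 = 24.7500
  Method B, Pass: 74×117/216 = 40.0833
  Method B, Fail: 74×99/216 = 33.9167
  Method C, Pass: 88×117/216 = 47.6667
  Method C, Fail: 88×99/216 = 40.3333
Contributions (O − E)²/E:
  (18 − 29.2500)²/29.2500 = 4.3269
  (36 − 24.7500)²/24.7500 = 5.1136
  (43 − 40.0833)²/40.0833 = 0.2122
  (31 − 33.9167)²/33.9167 = 0.2508
  (56 − 47.6667)²/47.6667 = 1.4569
  (32 − 40.3333)²/40.3333 = 1.7218
χ² = 4.3269 + 5.1136 + 0.2122 + 0.2508 + 1.4569 + 1.7218 = 13.082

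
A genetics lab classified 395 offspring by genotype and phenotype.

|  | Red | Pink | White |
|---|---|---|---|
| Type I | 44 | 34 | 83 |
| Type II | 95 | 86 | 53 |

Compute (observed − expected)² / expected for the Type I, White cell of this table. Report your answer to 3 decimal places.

13.709

Row total (Type I) = 161; column total (White) = 136; N = 395.
Expected count E = 161 × 136 / 395 = 55.4329.
Contribution = (O − E)²/E = (83 − 55.4329)² / 55.4329 = 13.709.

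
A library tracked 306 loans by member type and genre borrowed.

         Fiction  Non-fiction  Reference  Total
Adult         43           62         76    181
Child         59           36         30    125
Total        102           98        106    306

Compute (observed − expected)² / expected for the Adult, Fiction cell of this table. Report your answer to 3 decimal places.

Row total (Adult) = 181; column total (Fiction) = 102; N = 306.
Expected count E = 181 × 102 / 306 = 60.3333.
Contribution = (O − E)²/E = (43 − 60.3333)² / 60.3333 = 4.980.

4.980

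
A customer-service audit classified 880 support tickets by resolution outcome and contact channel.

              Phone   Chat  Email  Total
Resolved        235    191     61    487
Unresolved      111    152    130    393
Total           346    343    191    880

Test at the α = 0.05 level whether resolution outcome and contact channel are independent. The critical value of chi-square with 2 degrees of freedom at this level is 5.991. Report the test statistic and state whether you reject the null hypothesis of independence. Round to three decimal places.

Grand total N = 880.
Expected counts (row total × column total / N):
  Resolved, Phone: 487×346/880 = 191.4795
  Resolved, Chat: 487×343/880 = 189.8193
  Resolved, Email: 487×191/880 = 105.7011
  Unresolved, Phone: 393×346/880 = 154.5205
  Unresolved, Chat: 393×343/880 = 153.1807
  Unresolved, Email: 393×191/880 = 85.2989
Contributions (O − E)²/E:
  (235 − 191.4795)²/191.4795 = 9.8916
  (191 − 189.8193)²/189.8193 = 0.0073
  (61 − 105.7011)²/105.7011 = 18.9041
  (111 − 154.5205)²/154.5205 = 12.2575
  (152 − 153.1807)²/153.1807 = 0.0091
  (130 − 85.2989)²/85.2989 = 23.4257
χ² = 9.8916 + 0.0073 + 18.9041 + 12.2575 + 0.0091 + 23.4257 = 64.495
df = (2−1)(3−1) = 2. Since 64.495 > 5.991, reject the null hypothesis of independence at α = 0.05.

64.495; reject H₀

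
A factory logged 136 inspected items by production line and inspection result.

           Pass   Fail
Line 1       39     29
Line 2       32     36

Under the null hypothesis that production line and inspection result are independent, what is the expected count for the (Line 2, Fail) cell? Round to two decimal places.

Row total (Line 2) = 68; column total (Fail) = 65; grand total N = 136.
Expected count = (row total × column total) / N = 68 × 65 / 136 = 32.50.

32.50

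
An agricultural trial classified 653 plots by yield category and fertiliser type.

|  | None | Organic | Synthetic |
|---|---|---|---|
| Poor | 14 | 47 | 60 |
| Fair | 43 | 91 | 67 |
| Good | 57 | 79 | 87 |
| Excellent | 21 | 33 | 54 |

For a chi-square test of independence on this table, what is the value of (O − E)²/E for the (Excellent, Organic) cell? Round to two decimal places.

Row total (Excellent) = 108; column total (Organic) = 250; N = 653.
Expected count E = 108 × 250 / 653 = 41.348.
Contribution = (O − E)²/E = (33 − 41.348)² / 41.348 = 1.69.

1.69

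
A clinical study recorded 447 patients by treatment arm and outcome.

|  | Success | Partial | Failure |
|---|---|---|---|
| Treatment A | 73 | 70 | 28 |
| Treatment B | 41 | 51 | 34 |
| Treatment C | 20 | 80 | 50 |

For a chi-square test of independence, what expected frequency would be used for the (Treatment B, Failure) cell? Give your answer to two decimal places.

31.57

Row total (Treatment B) = 126; column total (Failure) = 112; grand total N = 447.
Expected count = (row total × column total) / N = 126 × 112 / 447 = 31.57.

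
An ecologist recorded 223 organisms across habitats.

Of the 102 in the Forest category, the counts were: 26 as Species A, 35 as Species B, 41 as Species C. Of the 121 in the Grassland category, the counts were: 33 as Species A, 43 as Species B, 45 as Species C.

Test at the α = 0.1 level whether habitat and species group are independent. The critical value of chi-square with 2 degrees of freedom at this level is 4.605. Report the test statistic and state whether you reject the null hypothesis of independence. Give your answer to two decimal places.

Row totals: 102, 121. Column totals: 59, 78, 86. Grand total N = 223.
Expected counts (row total × column total / N):
  Forest, Species A: 102×59/223 = 26.987
  Forest, Species B: 102×78/223 = 35.677
  Forest, Species C: 102×86/223 = 39.336
  Grassland, Species A: 121×59/223 = 32.013
  Grassland, Species B: 121×78/223 = 42.323
  Grassland, Species C: 121×86/223 = 46.664
Contributions (O − E)²/E:
  (26 − 26.987)²/26.987 = 0.0361
  (35 − 35.677)²/35.677 = 0.0128
  (41 − 39.336)²/39.336 = 0.0704
  (33 − 32.013)²/32.013 = 0.0304
  (43 − 42.323)²/42.323 = 0.0108
  (45 − 46.664)²/46.664 = 0.0593
χ² = 0.0361 + 0.0128 + 0.0704 + 0.0304 + 0.0108 + 0.0593 = 0.22
df = (2−1)(3−1) = 2. Since 0.22 < 4.605, fail to reject the null hypothesis of independence at α = 0.1.

0.22; fail to reject H₀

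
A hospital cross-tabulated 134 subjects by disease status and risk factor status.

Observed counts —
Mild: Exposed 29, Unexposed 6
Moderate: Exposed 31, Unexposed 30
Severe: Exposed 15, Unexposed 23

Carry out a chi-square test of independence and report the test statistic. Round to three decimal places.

Row totals: 35, 61, 38. Column totals: 75, 59. Grand total N = 134.
Expected counts (row total × column total / N):
  Mild, Exposed: 35×75/134 = 19.58955
  Mild, Unexposed: 35×59/134 = 15.41045
  Moderate, Exposed: 61×75/134 = 34.14179
  Moderate, Unexposed: 61×59/134 = 26.85821
  Severe, Exposed: 38×75/134 = 21.26866
  Severe, Unexposed: 38×59/134 = 16.73134
Contributions (O − E)²/E:
  (29 − 19.58955)²/19.58955 = 4.5206
  (6 − 15.41045)²/15.41045 = 5.7465
  (31 − 34.14179)²/34.14179 = 0.2891
  (30 − 26.85821)²/26.85821 = 0.3675
  (15 − 21.26866)²/21.26866 = 1.8476
  (23 − 16.73134)²/16.73134 = 2.3487
χ² = 4.5206 + 5.7465 + 0.2891 + 0.3675 + 1.8476 + 2.3487 = 15.120

15.120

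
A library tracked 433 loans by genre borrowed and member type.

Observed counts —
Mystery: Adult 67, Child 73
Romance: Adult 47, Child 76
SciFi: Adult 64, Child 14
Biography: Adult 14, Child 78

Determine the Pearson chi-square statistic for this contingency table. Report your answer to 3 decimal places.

79.136

Row totals: 140, 123, 78, 92. Column totals: 192, 241. Grand total N = 433.
Expected counts (row total × column total / N):
  Mystery, Adult: 140×192/433 = 62.0785
  Mystery, Child: 140×241/433 = 77.9215
  Romance, Adult: 123×192/433 = 54.5404
  Romance, Child: 123×241/433 = 68.4596
  SciFi, Adult: 78×192/433 = 34.5866
  SciFi, Child: 78×241/433 = 43.4134
  Biography, Adult: 92×192/433 = 40.7945
  Biography, Child: 92×241/433 = 51.2055
Contributions (O − E)²/E:
  (67 − 62.0785)²/62.0785 = 0.3902
  (73 − 77.9215)²/77.9215 = 0.3108
  (47 − 54.5404)²/54.5404 = 1.0425
  (76 − 68.4596)²/68.4596 = 0.8305
  (64 − 34.5866)²/34.5866 = 25.0140
  (14 − 43.4134)²/43.4134 = 19.9281
  (14 − 40.7945)²/40.7945 = 17.5991
  (78 − 51.2055)²/51.2055 = 14.0209
χ² = 0.3902 + 0.3108 + 1.0425 + 0.8305 + 25.0140 + 19.9281 + 17.5991 + 14.0209 = 79.136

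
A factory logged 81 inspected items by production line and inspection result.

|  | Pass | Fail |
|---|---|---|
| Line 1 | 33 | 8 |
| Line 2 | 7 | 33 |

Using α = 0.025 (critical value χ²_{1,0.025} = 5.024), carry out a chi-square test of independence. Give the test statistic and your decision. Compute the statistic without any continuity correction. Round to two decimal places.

Row totals: 41, 40. Column totals: 40, 41. Grand total N = 81.
Expected counts (row total × column total / N):
  Line 1, Pass: 41×40/81 = 20.247
  Line 1, Fail: 41×41/81 = 20.753
  Line 2, Pass: 40×40/81 = 19.753
  Line 2, Fail: 40×41/81 = 20.247
Contributions (O − E)²/E:
  (33 − 20.247)²/20.247 = 8.0327
  (8 − 20.753)²/20.753 = 7.8369
  (7 − 19.753)²/19.753 = 8.2336
  (33 − 20.247)²/20.247 = 8.0327
χ² = 8.0327 + 7.8369 + 8.2336 + 8.0327 = 32.14
df = (2−1)(2−1) = 1. Since 32.14 > 5.024, reject the null hypothesis of independence at α = 0.025.

32.14; reject H₀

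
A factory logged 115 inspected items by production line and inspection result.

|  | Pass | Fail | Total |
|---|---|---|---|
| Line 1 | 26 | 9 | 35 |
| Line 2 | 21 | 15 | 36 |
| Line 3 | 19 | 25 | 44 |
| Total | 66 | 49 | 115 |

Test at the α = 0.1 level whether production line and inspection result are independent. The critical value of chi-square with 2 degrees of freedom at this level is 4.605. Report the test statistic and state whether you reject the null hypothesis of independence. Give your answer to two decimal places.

Grand total N = 115.
Expected counts (row total × column total / N):
  Line 1, Pass: 35×66/115 = 20.0870
  Line 1, Fail: 35×49/115 = 14.9130
  Line 2, Pass: 36×66/115 = 20.6609
  Line 2, Fail: 36×49/115 = 15.3391
  Line 3, Pass: 44×66/115 = 25.2522
  Line 3, Fail: 44×49/115 = 18.7478
Contributions (O − E)²/E:
  (26 − 20.0870)²/20.0870 = 1.7406
  (9 − 14.9130)²/14.9130 = 2.3445
  (21 − 20.6609)²/20.6609 = 0.0056
  (15 − 15.3391)²/15.3391 = 0.0075
  (19 − 25.2522)²/25.2522 = 1.5480
  (25 − 18.7478)²/18.7478 = 2.0850
χ² = 1.7406 + 2.3445 + 0.0056 + 0.0075 + 1.5480 + 2.0850 = 7.73
df = (3−1)(2−1) = 2. Since 7.73 > 4.605, reject the null hypothesis of independence at α = 0.1.

7.73; reject H₀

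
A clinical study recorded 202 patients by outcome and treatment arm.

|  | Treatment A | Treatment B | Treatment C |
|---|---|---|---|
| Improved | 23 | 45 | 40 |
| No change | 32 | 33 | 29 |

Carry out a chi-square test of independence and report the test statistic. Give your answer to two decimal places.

Row totals: 108, 94. Column totals: 55, 78, 69. Grand total N = 202.
Expected counts (row total × column total / N):
  Improved, Treatment A: 108×55/202 = 29.406
  Improved, Treatment B: 108×78/202 = 41.703
  Improved, Treatment C: 108×69/202 = 36.891
  No change, Treatment A: 94×55/202 = 25.594
  No change, Treatment B: 94×78/202 = 36.297
  No change, Treatment C: 94×69/202 = 32.109
Contributions (O − E)²/E:
  (23 − 29.406)²/29.406 = 1.3955
  (45 − 41.703)²/41.703 = 0.2607
  (40 − 36.891)²/36.891 = 0.2620
  (32 − 25.594)²/25.594 = 1.6034
  (33 − 36.297)²/36.297 = 0.2995
  (29 − 32.109)²/32.109 = 0.3010
χ² = 1.3955 + 0.2607 + 0.2620 + 1.6034 + 0.2995 + 0.3010 = 4.12

4.12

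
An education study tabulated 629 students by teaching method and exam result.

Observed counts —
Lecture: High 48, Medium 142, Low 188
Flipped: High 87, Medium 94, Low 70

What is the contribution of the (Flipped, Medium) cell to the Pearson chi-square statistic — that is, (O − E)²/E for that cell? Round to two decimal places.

0.00

Row total (Flipped) = 251; column total (Medium) = 236; N = 629.
Expected count E = 251 × 236 / 629 = 94.175.
Contribution = (O − E)²/E = (94 − 94.175)² / 94.175 = 0.00.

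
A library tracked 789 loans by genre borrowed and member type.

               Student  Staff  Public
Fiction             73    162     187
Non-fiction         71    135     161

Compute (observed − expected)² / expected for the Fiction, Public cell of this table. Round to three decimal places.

0.004

Row total (Fiction) = 422; column total (Public) = 348; N = 789.
Expected count E = 422 × 348 / 789 = 186.1293.
Contribution = (O − E)²/E = (187 − 186.1293)² / 186.1293 = 0.004.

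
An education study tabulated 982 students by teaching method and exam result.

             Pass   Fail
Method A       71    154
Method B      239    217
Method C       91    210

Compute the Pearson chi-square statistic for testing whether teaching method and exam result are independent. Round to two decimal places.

Row totals: 225, 456, 301. Column totals: 401, 581. Grand total N = 982.
Expected counts (row total × column total / N):
  Method A, Pass: 225×401/982 = 91.879
  Method A, Fail: 225×581/982 = 133.121
  Method B, Pass: 456×401/982 = 186.208
  Method B, Fail: 456×581/982 = 269.792
  Method C, Pass: 301×401/982 = 122.913
  Method C, Fail: 301×581/982 = 178.087
Contributions (O − E)²/E:
  (71 − 91.879)²/91.879 = 4.7446
  (154 − 133.121)²/133.121 = 3.2747
  (239 − 186.208)²/186.208 = 14.9671
  (217 − 269.792)²/269.792 = 10.3302
  (91 − 122.913)²/122.913 = 8.2859
  (210 − 178.087)²/178.087 = 5.7188
χ² = 4.7446 + 3.2747 + 14.9671 + 10.3302 + 8.2859 + 5.7188 = 47.32

47.32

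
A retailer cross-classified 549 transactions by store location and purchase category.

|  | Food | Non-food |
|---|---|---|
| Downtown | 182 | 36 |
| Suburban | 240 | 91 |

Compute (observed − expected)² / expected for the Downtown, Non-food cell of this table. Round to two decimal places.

4.13

Row total (Downtown) = 218; column total (Non-food) = 127; N = 549.
Expected count E = 218 × 127 / 549 = 50.430.
Contribution = (O − E)²/E = (36 − 50.430)² / 50.430 = 4.13.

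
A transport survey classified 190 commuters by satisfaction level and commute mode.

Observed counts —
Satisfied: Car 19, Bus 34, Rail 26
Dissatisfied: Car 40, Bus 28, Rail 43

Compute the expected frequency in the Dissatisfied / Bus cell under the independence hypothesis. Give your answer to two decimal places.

Row total (Dissatisfied) = 111; column total (Bus) = 62; grand total N = 190.
Expected count = (row total × column total) / N = 111 × 62 / 190 = 36.22.

36.22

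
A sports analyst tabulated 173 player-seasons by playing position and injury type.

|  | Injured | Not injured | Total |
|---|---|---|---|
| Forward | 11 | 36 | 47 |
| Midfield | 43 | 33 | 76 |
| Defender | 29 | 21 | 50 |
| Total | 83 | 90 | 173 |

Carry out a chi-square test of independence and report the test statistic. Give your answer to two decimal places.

Grand total N = 173.
Expected counts (row total × column total / N):
  Forward, Injured: 47×83/173 = 22.5491
  Forward, Not injured: 47×90/173 = 24.4509
  Midfield, Injured: 76×83/173 = 36.4624
  Midfield, Not injured: 76×90/173 = 39.5376
  Defender, Injured: 50×83/173 = 23.9884
  Defender, Not injured: 50×90/173 = 26.0116
Contributions (O − E)²/E:
  (11 − 22.5491)²/22.5491 = 5.9152
  (36 − 24.4509)²/24.4509 = 5.4551
  (43 − 36.4624)²/36.4624 = 1.1722
  (33 − 39.5376)²/39.5376 = 1.0810
  (29 − 23.9884)²/23.9884 = 1.0470
  (21 − 26.0116)²/26.0116 = 0.9656
χ² = 5.9152 + 5.4551 + 1.1722 + 1.0810 + 1.0470 + 0.9656 = 15.64

15.64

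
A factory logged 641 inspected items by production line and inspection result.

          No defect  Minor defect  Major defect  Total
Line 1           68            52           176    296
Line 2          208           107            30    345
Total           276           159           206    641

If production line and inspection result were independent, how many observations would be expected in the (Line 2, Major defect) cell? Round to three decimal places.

110.874

Row total (Line 2) = 345; column total (Major defect) = 206; grand total N = 641.
Expected count = (row total × column total) / N = 345 × 206 / 641 = 110.874.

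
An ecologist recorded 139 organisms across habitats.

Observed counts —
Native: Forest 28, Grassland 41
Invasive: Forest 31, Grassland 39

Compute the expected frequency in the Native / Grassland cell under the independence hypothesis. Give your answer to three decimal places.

Row total (Native) = 69; column total (Grassland) = 80; grand total N = 139.
Expected count = (row total × column total) / N = 69 × 80 / 139 = 39.712.

39.712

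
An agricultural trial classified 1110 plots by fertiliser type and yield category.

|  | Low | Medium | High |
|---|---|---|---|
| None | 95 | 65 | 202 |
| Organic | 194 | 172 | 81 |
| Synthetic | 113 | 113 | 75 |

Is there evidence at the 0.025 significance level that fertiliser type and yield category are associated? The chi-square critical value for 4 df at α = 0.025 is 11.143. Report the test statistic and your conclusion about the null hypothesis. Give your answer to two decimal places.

142.85; reject H₀

Row totals: 362, 447, 301. Column totals: 402, 350, 358. Grand total N = 1110.
Expected counts (row total × column total / N):
  None, Low: 362×402/1110 = 131.103
  None, Medium: 362×350/1110 = 114.144
  None, High: 362×358/1110 = 116.753
  Organic, Low: 447×402/1110 = 161.886
  Organic, Medium: 447×350/1110 = 140.946
  Organic, High: 447×358/1110 = 144.168
  Synthetic, Low: 301×402/1110 = 109.011
  Synthetic, Medium: 301×350/1110 = 94.910
  Synthetic, High: 301×358/1110 = 97.079
Contributions (O − E)²/E:
  (95 − 131.103)²/131.103 = 9.9420
  (65 − 114.144)²/114.144 = 21.1586
  (202 − 116.753)²/116.753 = 62.2429
  (194 − 161.886)²/161.886 = 6.3706
  (172 − 140.946)²/140.946 = 6.8420
  (81 − 144.168)²/144.168 = 27.6774
  (113 − 109.011)²/109.011 = 0.1460
  (113 − 94.910)²/94.910 = 3.4480
  (75 − 97.079)²/97.079 = 5.0215
χ² = 9.9420 + 21.1586 + 62.2429 + 6.3706 + 6.8420 + 27.6774 + 0.1460 + 3.4480 + 5.0215 = 142.85
df = (3−1)(3−1) = 4. Since 142.85 > 11.143, reject the null hypothesis of independence at α = 0.025.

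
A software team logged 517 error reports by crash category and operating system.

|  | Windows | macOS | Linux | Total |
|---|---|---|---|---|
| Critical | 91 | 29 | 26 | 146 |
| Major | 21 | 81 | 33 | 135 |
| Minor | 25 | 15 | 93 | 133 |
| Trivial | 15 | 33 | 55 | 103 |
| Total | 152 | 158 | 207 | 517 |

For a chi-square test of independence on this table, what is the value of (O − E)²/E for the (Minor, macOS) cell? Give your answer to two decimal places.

16.18

Row total (Minor) = 133; column total (macOS) = 158; N = 517.
Expected count E = 133 × 158 / 517 = 40.646.
Contribution = (O − E)²/E = (15 − 40.646)² / 40.646 = 16.18.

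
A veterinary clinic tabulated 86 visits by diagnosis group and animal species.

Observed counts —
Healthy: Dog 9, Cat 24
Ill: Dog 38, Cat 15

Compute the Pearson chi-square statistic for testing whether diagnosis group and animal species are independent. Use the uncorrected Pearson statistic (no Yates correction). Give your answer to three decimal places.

Row totals: 33, 53. Column totals: 47, 39. Grand total N = 86.
Expected counts (row total × column total / N):
  Healthy, Dog: 33×47/86 = 18.0349
  Healthy, Cat: 33×39/86 = 14.9651
  Ill, Dog: 53×47/86 = 28.9651
  Ill, Cat: 53×39/86 = 24.0349
Contributions (O − E)²/E:
  (9 − 18.0349)²/18.0349 = 4.5262
  (24 − 14.9651)²/14.9651 = 5.4547
  (38 − 28.9651)²/28.9651 = 2.8182
  (15 − 24.0349)²/24.0349 = 3.3963
χ² = 4.5262 + 5.4547 + 2.8182 + 3.3963 = 16.195

16.195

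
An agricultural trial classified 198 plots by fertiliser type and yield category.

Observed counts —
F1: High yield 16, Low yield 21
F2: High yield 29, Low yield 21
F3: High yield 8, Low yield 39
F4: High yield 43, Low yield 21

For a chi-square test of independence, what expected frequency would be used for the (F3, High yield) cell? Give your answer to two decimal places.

22.79

Row total (F3) = 47; column total (High yield) = 96; grand total N = 198.
Expected count = (row total × column total) / N = 47 × 96 / 198 = 22.79.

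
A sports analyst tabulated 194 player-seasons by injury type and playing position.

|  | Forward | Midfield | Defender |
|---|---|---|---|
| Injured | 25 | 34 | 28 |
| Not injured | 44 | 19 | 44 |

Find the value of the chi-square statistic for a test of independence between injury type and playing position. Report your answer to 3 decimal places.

Row totals: 87, 107. Column totals: 69, 53, 72. Grand total N = 194.
Expected counts (row total × column total / N):
  Injured, Forward: 87×69/194 = 30.9433
  Injured, Midfield: 87×53/194 = 23.7680
  Injured, Defender: 87×72/194 = 32.2887
  Not injured, Forward: 107×69/194 = 38.0567
  Not injured, Midfield: 107×53/194 = 29.2320
  Not injured, Defender: 107×72/194 = 39.7113
Contributions (O − E)²/E:
  (25 − 30.9433)²/30.9433 = 1.1415
  (34 − 23.7680)²/23.7680 = 4.4048
  (28 − 32.2887)²/32.2887 = 0.5696
  (44 − 38.0567)²/38.0567 = 0.9282
  (19 − 29.2320)²/29.2320 = 3.5815
  (44 − 39.7113)²/39.7113 = 0.4632
χ² = 1.1415 + 4.4048 + 0.5696 + 0.9282 + 3.5815 + 0.4632 = 11.089

11.089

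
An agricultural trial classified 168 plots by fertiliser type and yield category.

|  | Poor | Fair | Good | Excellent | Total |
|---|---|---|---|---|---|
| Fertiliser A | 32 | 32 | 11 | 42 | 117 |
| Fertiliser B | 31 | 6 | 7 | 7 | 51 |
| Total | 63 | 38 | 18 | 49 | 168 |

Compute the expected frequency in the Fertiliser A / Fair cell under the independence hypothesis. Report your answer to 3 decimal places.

Row total (Fertiliser A) = 117; column total (Fair) = 38; grand total N = 168.
Expected count = (row total × column total) / N = 117 × 38 / 168 = 26.464.

26.464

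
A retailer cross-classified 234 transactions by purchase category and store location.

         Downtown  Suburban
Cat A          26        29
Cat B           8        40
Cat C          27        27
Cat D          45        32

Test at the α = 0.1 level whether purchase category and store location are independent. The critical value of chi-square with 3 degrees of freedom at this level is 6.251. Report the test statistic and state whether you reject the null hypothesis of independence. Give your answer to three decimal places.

21.816; reject H₀

Row totals: 55, 48, 54, 77. Column totals: 106, 128. Grand total N = 234.
Expected counts (row total × column total / N):
  Cat A, Downtown: 55×106/234 = 24.9145
  Cat A, Suburban: 55×128/234 = 30.0855
  Cat B, Downtown: 48×106/234 = 21.7436
  Cat B, Suburban: 48×128/234 = 26.2564
  Cat C, Downtown: 54×106/234 = 24.4615
  Cat C, Suburban: 54×128/234 = 29.5385
  Cat D, Downtown: 77×106/234 = 34.8803
  Cat D, Suburban: 77×128/234 = 42.1197
Contributions (O − E)²/E:
  (26 − 24.9145)²/24.9145 = 0.0473
  (29 − 30.0855)²/30.0855 = 0.0392
  (8 − 21.7436)²/21.7436 = 8.6870
  (40 − 26.2564)²/26.2564 = 7.1939
  (27 − 24.4615)²/24.4615 = 0.2634
  (27 − 29.5385)²/29.5385 = 0.2182
  (45 − 34.8803)²/34.8803 = 2.9360
  (32 − 42.1197)²/42.1197 = 2.4314
χ² = 0.0473 + 0.0392 + 8.6870 + 7.1939 + 0.2634 + 0.2182 + 2.9360 + 2.4314 = 21.816
df = (4−1)(2−1) = 3. Since 21.816 > 6.251, reject the null hypothesis of independence at α = 0.1.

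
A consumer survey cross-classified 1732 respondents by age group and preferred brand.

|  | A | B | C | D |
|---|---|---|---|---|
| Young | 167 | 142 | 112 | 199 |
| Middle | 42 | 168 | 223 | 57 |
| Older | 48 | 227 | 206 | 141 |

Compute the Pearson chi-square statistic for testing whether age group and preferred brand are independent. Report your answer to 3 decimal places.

Row totals: 620, 490, 622. Column totals: 257, 537, 541, 397. Grand total N = 1732.
Expected counts (row total × column total / N):
  Young, A: 620×257/1732 = 91.9977
  Young, B: 620×537/1732 = 192.2286
  Young, C: 620×541/1732 = 193.6605
  Young, D: 620×397/1732 = 142.1132
  Middle, A: 490×257/1732 = 72.7079
  Middle, B: 490×537/1732 = 151.9226
  Middle, C: 490×541/1732 = 153.0543
  Middle, D: 490×397/1732 = 112.3152
  Older, A: 622×257/1732 = 92.2945
  Older, B: 622×537/1732 = 192.8487
  Older, C: 622×541/1732 = 194.2852
  Older, D: 622×397/1732 = 142.5716
Contributions (O − E)²/E:
  (167 − 91.9977)²/91.9977 = 61.1466
  (142 − 192.2286)²/192.2286 = 13.1245
  (112 − 193.6605)²/193.6605 = 34.4336
  (199 − 142.1132)²/142.1132 = 22.7713
  (42 − 72.7079)²/72.7079 = 12.9694
  (168 − 151.9226)²/151.9226 = 1.7014
  (223 − 153.0543)²/153.0543 = 31.9651
  (57 − 112.3152)²/112.3152 = 27.2427
  (48 − 92.2945)²/92.2945 = 21.2581
  (227 − 192.8487)²/192.8487 = 6.0478
  (206 − 194.2852)²/194.2852 = 0.7064
  (141 − 142.5716)²/142.5716 = 0.0173
χ² = 61.1466 + 13.1245 + 34.4336 + 22.7713 + 12.9694 + 1.7014 + 31.9651 + 27.2427 + 21.2581 + 6.0478 + 0.7064 + 0.0173 = 233.384

233.384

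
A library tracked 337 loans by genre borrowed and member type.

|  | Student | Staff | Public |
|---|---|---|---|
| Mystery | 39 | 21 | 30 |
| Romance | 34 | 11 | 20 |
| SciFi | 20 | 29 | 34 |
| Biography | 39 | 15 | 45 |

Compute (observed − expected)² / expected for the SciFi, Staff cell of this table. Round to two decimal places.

Row total (SciFi) = 83; column total (Staff) = 76; N = 337.
Expected count E = 83 × 76 / 337 = 18.718.
Contribution = (O − E)²/E = (29 − 18.718)² / 18.718 = 5.65.

5.65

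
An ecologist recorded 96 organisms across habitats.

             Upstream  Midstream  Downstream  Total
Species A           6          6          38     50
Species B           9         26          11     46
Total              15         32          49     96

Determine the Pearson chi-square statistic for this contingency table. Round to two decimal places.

27.86

Grand total N = 96.
Expected counts (row total × column total / N):
  Species A, Upstream: 50×15/96 = 7.812
  Species A, Midstream: 50×32/96 = 16.667
  Species A, Downstream: 50×49/96 = 25.521
  Species B, Upstream: 46×15/96 = 7.188
  Species B, Midstream: 46×32/96 = 15.333
  Species B, Downstream: 46×49/96 = 23.479
Contributions (O − E)²/E:
  (6 − 7.812)²/7.812 = 0.4203
  (6 − 16.667)²/16.667 = 6.8270
  (38 − 25.521)²/25.521 = 6.1019
  (9 − 7.188)²/7.188 = 0.4568
  (26 − 15.333)²/15.333 = 7.4209
  (11 − 23.479)²/23.479 = 6.6325
χ² = 0.4203 + 6.8270 + 6.1019 + 0.4568 + 7.4209 + 6.6325 = 27.86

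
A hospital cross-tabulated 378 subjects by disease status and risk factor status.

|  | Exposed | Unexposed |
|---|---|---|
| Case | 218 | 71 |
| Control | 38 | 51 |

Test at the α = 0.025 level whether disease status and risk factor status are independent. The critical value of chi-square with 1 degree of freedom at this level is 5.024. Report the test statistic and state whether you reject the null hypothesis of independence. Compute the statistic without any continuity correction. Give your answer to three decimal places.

Row totals: 289, 89. Column totals: 256, 122. Grand total N = 378.
Expected counts (row total × column total / N):
  Case, Exposed: 289×256/378 = 195.7249
  Case, Unexposed: 289×122/378 = 93.2751
  Control, Exposed: 89×256/378 = 60.2751
  Control, Unexposed: 89×122/378 = 28.7249
Contributions (O − E)²/E:
  (218 − 195.7249)²/195.7249 = 2.5351
  (71 − 93.2751)²/93.2751 = 5.3195
  (38 − 60.2751)²/60.2751 = 8.2319
  (51 − 28.7249)²/28.7249 = 17.2735
χ² = 2.5351 + 5.3195 + 8.2319 + 17.2735 = 33.360
df = (2−1)(2−1) = 1. Since 33.360 > 5.024, reject the null hypothesis of independence at α = 0.025.

33.360; reject H₀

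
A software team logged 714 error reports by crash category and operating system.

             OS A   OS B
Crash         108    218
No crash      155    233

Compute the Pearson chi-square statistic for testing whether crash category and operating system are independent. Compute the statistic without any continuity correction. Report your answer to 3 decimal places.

Row totals: 326, 388. Column totals: 263, 451. Grand total N = 714.
Expected counts (row total × column total / N):
  Crash, OS A: 326×263/714 = 120.0812
  Crash, OS B: 326×451/714 = 205.9188
  No crash, OS A: 388×263/714 = 142.9188
  No crash, OS B: 388×451/714 = 245.0812
Contributions (O − E)²/E:
  (108 − 120.0812)²/120.0812 = 1.2155
  (218 − 205.9188)²/205.9188 = 0.7088
  (155 − 142.9188)²/142.9188 = 1.0212
  (233 − 245.0812)²/245.0812 = 0.5955
χ² = 1.2155 + 0.7088 + 1.0212 + 0.5955 = 3.541

3.541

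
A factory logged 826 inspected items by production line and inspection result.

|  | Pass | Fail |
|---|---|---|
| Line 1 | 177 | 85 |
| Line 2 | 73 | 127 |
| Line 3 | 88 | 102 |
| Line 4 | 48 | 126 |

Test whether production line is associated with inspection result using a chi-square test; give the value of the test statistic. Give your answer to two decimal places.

79.69

Row totals: 262, 200, 190, 174. Column totals: 386, 440. Grand total N = 826.
Expected counts (row total × column total / N):
  Line 1, Pass: 262×386/826 = 122.436
  Line 1, Fail: 262×440/826 = 139.564
  Line 2, Pass: 200×386/826 = 93.462
  Line 2, Fail: 200×440/826 = 106.538
  Line 3, Pass: 190×386/826 = 88.789
  Line 3, Fail: 190×440/826 = 101.211
  Line 4, Pass: 174×386/826 = 81.312
  Line 4, Fail: 174×440/826 = 92.688
Contributions (O − E)²/E:
  (177 − 122.436)²/122.436 = 24.3166
  (85 − 139.564)²/139.564 = 21.3324
  (73 − 93.462)²/93.462 = 4.4798
  (127 − 106.538)²/106.538 = 3.9300
  (88 − 88.789)²/88.789 = 0.0070
  (102 − 101.211)²/101.211 = 0.0062
  (48 − 81.312)²/81.312 = 13.6473
  (126 − 92.688)²/92.688 = 11.9723
χ² = 24.3166 + 21.3324 + 4.4798 + 3.9300 + 0.0070 + 0.0062 + 13.6473 + 11.9723 = 79.69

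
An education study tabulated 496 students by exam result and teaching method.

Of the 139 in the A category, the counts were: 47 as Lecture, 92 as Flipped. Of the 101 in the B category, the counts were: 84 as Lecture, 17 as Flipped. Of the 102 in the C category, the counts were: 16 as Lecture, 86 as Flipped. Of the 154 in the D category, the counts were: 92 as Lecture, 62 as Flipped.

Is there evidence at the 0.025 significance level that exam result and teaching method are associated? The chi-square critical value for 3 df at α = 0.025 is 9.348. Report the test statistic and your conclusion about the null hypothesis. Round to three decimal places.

112.392; reject H₀

Row totals: 139, 101, 102, 154. Column totals: 239, 257. Grand total N = 496.
Expected counts (row total × column total / N):
  A, Lecture: 139×239/496 = 66.9778
  A, Flipped: 139×257/496 = 72.0222
  B, Lecture: 101×239/496 = 48.6673
  B, Flipped: 101×257/496 = 52.3327
  C, Lecture: 102×239/496 = 49.1492
  C, Flipped: 102×257/496 = 52.8508
  D, Lecture: 154×239/496 = 74.2056
  D, Flipped: 154×257/496 = 79.7944
Contributions (O − E)²/E:
  (47 − 66.9778)²/66.9778 = 5.9589
  (92 − 72.0222)²/72.0222 = 5.5415
  (84 − 48.6673)²/48.6673 = 25.6517
  (17 − 52.3327)²/52.3327 = 23.8551
  (16 − 49.1492)²/49.1492 = 22.3578
  (86 − 52.8508)²/52.8508 = 20.7919
  (92 − 74.2056)²/74.2056 = 4.2671
  (62 − 79.7944)²/79.7944 = 3.9682
χ² = 5.9589 + 5.5415 + 25.6517 + 23.8551 + 22.3578 + 20.7919 + 4.2671 + 3.9682 = 112.392
df = (4−1)(2−1) = 3. Since 112.392 > 9.348, reject the null hypothesis of independence at α = 0.025.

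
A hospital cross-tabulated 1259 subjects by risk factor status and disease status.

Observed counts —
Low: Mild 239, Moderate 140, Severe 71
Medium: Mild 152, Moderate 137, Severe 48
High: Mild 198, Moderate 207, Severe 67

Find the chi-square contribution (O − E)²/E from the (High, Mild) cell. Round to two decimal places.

2.36

Row total (High) = 472; column total (Mild) = 589; N = 1259.
Expected count E = 472 × 589 / 1259 = 220.817.
Contribution = (O − E)²/E = (198 − 220.817)² / 220.817 = 2.36.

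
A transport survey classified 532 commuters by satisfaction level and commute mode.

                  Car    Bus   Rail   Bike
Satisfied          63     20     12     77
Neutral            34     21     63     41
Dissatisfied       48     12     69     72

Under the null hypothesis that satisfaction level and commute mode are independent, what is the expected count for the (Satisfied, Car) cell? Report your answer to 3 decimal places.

Row total (Satisfied) = 172; column total (Car) = 145; grand total N = 532.
Expected count = (row total × column total) / N = 172 × 145 / 532 = 46.880.

46.880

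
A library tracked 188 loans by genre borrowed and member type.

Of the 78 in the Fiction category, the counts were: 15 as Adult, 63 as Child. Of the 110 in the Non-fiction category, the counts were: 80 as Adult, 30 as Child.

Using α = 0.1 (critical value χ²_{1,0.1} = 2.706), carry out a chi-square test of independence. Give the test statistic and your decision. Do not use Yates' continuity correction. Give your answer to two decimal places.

Row totals: 78, 110. Column totals: 95, 93. Grand total N = 188.
Expected counts (row total × column total / N):
  Fiction, Adult: 78×95/188 = 39.415
  Fiction, Child: 78×93/188 = 38.585
  Non-fiction, Adult: 110×95/188 = 55.585
  Non-fiction, Child: 110×93/188 = 54.415
Contributions (O − E)²/E:
  (15 − 39.415)²/39.415 = 15.1235
  (63 − 38.585)²/38.585 = 15.4488
  (80 − 55.585)²/55.585 = 10.7240
  (30 − 54.415)²/54.415 = 10.9546
χ² = 15.1235 + 15.4488 + 10.7240 + 10.9546 = 52.25
df = (2−1)(2−1) = 1. Since 52.25 > 2.706, reject the null hypothesis of independence at α = 0.1.

52.25; reject H₀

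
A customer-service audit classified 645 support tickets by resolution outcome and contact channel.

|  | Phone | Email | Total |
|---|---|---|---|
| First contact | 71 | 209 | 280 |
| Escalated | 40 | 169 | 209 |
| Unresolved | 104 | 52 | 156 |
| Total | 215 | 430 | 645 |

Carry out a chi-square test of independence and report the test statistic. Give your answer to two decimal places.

Grand total N = 645.
Expected counts (row total × column total / N):
  First contact, Phone: 280×215/645 = 93.333
  First contact, Email: 280×430/645 = 186.667
  Escalated, Phone: 209×215/645 = 69.667
  Escalated, Email: 209×430/645 = 139.333
  Unresolved, Phone: 156×215/645 = 52.000
  Unresolved, Email: 156×430/645 = 104.000
Contributions (O − E)²/E:
  (71 − 93.333)²/93.333 = 5.3439
  (209 − 186.667)²/186.667 = 2.6719
  (40 − 69.667)²/69.667 = 12.6334
  (169 − 139.333)²/139.333 = 6.3167
  (104 − 52.000)²/52.000 = 52.0000
  (52 − 104.000)²/104.000 = 26.0000
χ² = 5.3439 + 2.6719 + 12.6334 + 6.3167 + 52.0000 + 26.0000 = 104.97

104.97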